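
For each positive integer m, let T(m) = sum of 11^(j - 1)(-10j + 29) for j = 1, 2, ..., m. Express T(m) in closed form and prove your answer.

T(m) = 11^m(-m + 3) - 3

We claim T(m) = 11^m(-m + 3) - 3 for all m ≥ 1.
For the base case m = 1: T(1) = 19, and the closed form gives 19. They agree.
For the inductive step, assume it holds for an arbitrary j ≥ 1, so T(j) = 11^j(-j + 3) - 3.
Then T(j+1) = T(j) + (11^j(-10j + 19)) = (11^j(-j + 3) - 3) + (11^j(-10j + 19)).
Simplifying, T(j+1) = -11·11^j·j + 22·11^j - 3 = 11^(j+1)(-(j+1) + 3) - 3,
which is the closed form with m = j+1.
By the principle of mathematical induction, the result holds for all m ≥ 1.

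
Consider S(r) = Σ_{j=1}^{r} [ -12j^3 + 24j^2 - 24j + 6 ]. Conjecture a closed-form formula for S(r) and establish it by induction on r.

S(r) = -r(3r^3 - 2r^2 + 3r + 2)

We claim S(r) = -r(3r^3 - 2r^2 + 3r + 2) for all r ≥ 1.
For the base case r = 1: S(1) = -6, and the closed form gives -6. They agree.
Inductive step: assume the claim holds for r = j, so S(j) = j(-3j^3 + 2j^2 - 3j - 2).
Then S(j+1) = S(j) + (-12j^3 - 12j^2 - 12j - 6) = (j(-3j^3 + 2j^2 - 3j - 2)) + (-12j^3 - 12j^2 - 12j - 6).
Simplifying, S(j+1) = -(j + 1)(3j^3 + 7j^2 + 8j + 6) = -(j+1)(3(j+1)^3 - 2(j+1)^2 + 3(j+1) + 2),
which is the closed form with r = j+1.
By the principle of mathematical induction, the result holds for all r ≥ 1.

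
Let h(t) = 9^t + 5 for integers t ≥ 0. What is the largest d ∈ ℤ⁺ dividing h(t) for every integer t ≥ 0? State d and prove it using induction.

Computing the first values: h(0) = 6 and h(1) = 14; gcd(6, 14) = 2, so d ≤ 2.
We prove 2 | 9^t + 5 for all t ≥ 0 by induction on t.
When t = 0: h(0) = 6 = 2·(3), so 2 | h(0).
For the inductive step, assume it holds for an arbitrary j ≥ 0, i.e. 2 | h(j). Then
h(j+1) = 9^(j+1) + 5 = 9·(9^j + 5) - 40 = 9·h(j) - 40. The first term is divisible by 2 by the inductive hypothesis, and -40 is divisible by 2. Hence 2 | h(j+1).
Hence, by induction on t, the claim holds for every t ≥ 0.
Therefore the largest such d is 2.

d = 2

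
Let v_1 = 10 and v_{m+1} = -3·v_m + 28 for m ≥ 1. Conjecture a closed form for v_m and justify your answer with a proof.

Computing the first terms: v_1 = 10, v_2 = -2, v_3 = 34. This suggests v_m = -(-3)^m + 7.
When m = 1: the formula gives 10 = 10 = v_1.
Inductive step: suppose the statement holds for some i ≥ 1, so v_i = -(-3)^i + 7.
Then v_{i+1} = -3·v_i + 28 = -3·(-(-3)^i + 7) + 28 = -(-3)^(i + 1) + 7,
which is the claimed formula at m = i+1.
By the principle of mathematical induction, the result holds for all m ≥ 1.

v_m = -(-3)^m + 7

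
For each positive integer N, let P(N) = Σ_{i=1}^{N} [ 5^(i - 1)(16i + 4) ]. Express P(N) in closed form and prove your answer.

P(N) = 4·5^N·N

We claim P(N) = 4·5^N·N for all N ≥ 1.
For the base case N = 1: P(1) = 20, and the closed form gives 20. They agree.
For the inductive step, assume it holds for an arbitrary i ≥ 1, so P(i) = 4·5^i·i.
Then P(i+1) = P(i) + (5^i(16i + 20)) = (4·5^i·i) + (5^i(16i + 20)).
Simplifying, P(i+1) = 20·5^i(i + 1) = 4·5^(i+1)·(i+1),
which is the closed form with N = i+1.
By induction, the statement is established for all N ≥ 1.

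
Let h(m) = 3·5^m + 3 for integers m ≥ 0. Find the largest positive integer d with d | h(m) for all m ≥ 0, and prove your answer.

Computing the first values: h(0) = 6 and h(1) = 18; gcd(6, 18) = 6, so d ≤ 6.
We prove 6 | 3·5^m + 3 for all m ≥ 0 by induction on m.
When m = 0: h(0) = 6 = 6·(1), so 6 | h(0).
Inductive step: suppose the statement holds for some k ≥ 0, i.e. 6 | h(k). Then
h(k+1) = 3·5^(k+1) + 3 = 5·(3·5^k + 3) - 12 = 5·h(k) - 12. The first term is divisible by 6 by the inductive hypothesis, and -12 is divisible by 6. Hence 6 | h(k+1).
By induction, the statement is established for all m ≥ 0.
Therefore the largest such d is 6.

d = 6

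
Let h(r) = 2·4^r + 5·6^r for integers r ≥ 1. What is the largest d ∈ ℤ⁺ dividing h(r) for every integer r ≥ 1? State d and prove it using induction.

d = 2

Computing the first values: h(1) = 38 and h(2) = 212; gcd(38, 212) = 2, so d ≤ 2.
We prove 2 | 2·4^r + 5·6^r for all r ≥ 1 by induction on r.
Base case (r = 1): h(1) = 38 = 2·(19), so 2 | h(1).
For the inductive step, assume it holds for an arbitrary j ≥ 1, i.e. 2 | h(j). Then
h(j+1) − 6·h(j) = (2·4^(j+1) + 5·6^(j+1)) − 6·(2·4^j + 5·6^j) = (2)·4^j·(4 − 6) = (-4)·4^j. Since 2 | h(j) by the inductive hypothesis, 2 | 6·h(j); and 2 | -4 since -4 = 2·-2. Therefore 2 | h(j+1).
By the principle of mathematical induction, the result holds for all r ≥ 1.
Therefore the largest such d is 2.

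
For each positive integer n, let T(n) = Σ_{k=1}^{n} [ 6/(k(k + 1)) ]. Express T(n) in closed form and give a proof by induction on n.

We claim T(n) = 6n/(n + 1) for all n ≥ 1.
For the base case n = 1: T(1) = 3, and the closed form gives 3. They agree.
Inductive step: suppose the statement holds for some k ≥ 1, so T(k) = 6k/(k + 1).
Then T(k+1) = T(k) + (6/((k + 1)(k + 2))) = (6k/(k + 1)) + (6/((k + 1)(k + 2))).
Simplifying, T(k+1) = 6(k + 1)/(k + 2) = 6(k+1)/((k+1) + 1),
which is the closed form with n = k+1.
By induction, the statement is established for all n ≥ 1.

T(n) = 6n/(n + 1)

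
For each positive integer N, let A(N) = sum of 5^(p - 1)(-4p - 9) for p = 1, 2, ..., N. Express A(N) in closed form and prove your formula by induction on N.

A(N) = -5^N(N + 2) + 2

We claim A(N) = -5^N(N + 2) + 2 for all N ≥ 1.
When N = 1: A(1) = -13, and the closed form gives -13. They agree.
For the inductive step, assume it holds for an arbitrary p ≥ 1, so A(p) = -5^p(p + 2) + 2.
Then A(p+1) = A(p) + (5^p(-4p - 13)) = (-5^p(p + 2) + 2) + (5^p(-4p - 13)).
Simplifying, A(p+1) = -5·5^p·p - 15·5^p + 2 = -5^(p+1)((p+1) + 2) + 2,
which is the closed form with N = p+1.
By the principle of mathematical induction, the result holds for all N ≥ 1.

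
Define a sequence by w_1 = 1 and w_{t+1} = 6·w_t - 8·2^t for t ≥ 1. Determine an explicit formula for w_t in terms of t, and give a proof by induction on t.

Computing the first terms: w_1 = 1, w_2 = -10, w_3 = -92. This suggests w_t = 2^(t + 1) - 3·6^(t - 1).
Base case (t = 1): the formula gives 1 = 1 = w_1.
Inductive step: suppose the statement holds for some m ≥ 1, so w_m = 2^(m + 1) - 3·6^(m - 1).
Then w_{m+1} = 6·w_m - 8·2^m = 6·(2^(m + 1) - 3·6^(m - 1)) - 8·2^m = 2^(m + 2) - 3·6^m = 2^((m+1) + 1) - 3·6^((m+1) - 1),
which is the claimed formula at t = m+1.
Hence, by induction on t, the claim holds for every t ≥ 1.

w_t = 2^(t + 1) - 3·6^(t - 1)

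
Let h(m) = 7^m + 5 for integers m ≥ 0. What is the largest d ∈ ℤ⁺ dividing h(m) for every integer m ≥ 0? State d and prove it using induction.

Computing the first values: h(0) = 6 and h(1) = 12; gcd(6, 12) = 6, so d ≤ 6.
We prove 6 | 7^m + 5 for all m ≥ 0 by induction on m.
For the base case m = 0: h(0) = 6 = 6·(1), so 6 | h(0).
For the inductive step, assume it holds for an arbitrary k ≥ 0, i.e. 6 | h(k). Then
h(k+1) = 7^(k+1) + 5 = 7·(7^k + 5) - 30 = 7·h(k) - 30. The first term is divisible by 6 by the inductive hypothesis, and -30 is divisible by 6. Hence 6 | h(k+1).
Hence, by induction on m, the claim holds for every m ≥ 0.
Therefore the largest such d is 6.

d = 6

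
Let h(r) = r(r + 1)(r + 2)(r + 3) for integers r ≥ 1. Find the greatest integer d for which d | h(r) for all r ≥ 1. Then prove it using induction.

Computing the first values: h(1) = 24 and h(2) = 120; gcd(24, 120) = 24, so d ≤ 24.
We prove 24 | r(r + 1)(r + 2)(r + 3) for all r ≥ 1 by induction on r.
For the base case r = 1: h(1) = 24 = 24·(1), so 24 | h(1).
For the inductive step, assume it holds for an arbitrary m ≥ 1, i.e. 24 | h(m). Then
h(m+1) − h(m) = (m+1)·(m+2)·(m+3)·(m+4) − m·(m+1)·(m+2)·(m+3) = (m+1)·(m+2)·(m+3)·[(m+4) − m] = 4·(m+1)·(m+2)·(m+3). The product of 3 consecutive integers is divisible by (3)! = 6, so h(m+1) − h(m) is divisible by 4·6 = 24. By the inductive hypothesis 24 | h(m), hence 24 | h(m+1).
By the principle of mathematical induction, the result holds for all r ≥ 1.
Therefore the largest such d is 24.

d = 24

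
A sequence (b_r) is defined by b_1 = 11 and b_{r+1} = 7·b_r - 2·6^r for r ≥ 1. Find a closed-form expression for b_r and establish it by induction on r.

b_r = 2·6^r - 7^(r - 1)

Computing the first terms: b_1 = 11, b_2 = 65, b_3 = 383. This suggests b_r = 2·6^r - 7^(r - 1).
Base case (r = 1): the formula gives 11 = 11 = b_1.
Inductive step: assume the claim holds for r = k, so b_k = 2·6^k - 7^(k - 1).
Then b_{k+1} = 7·b_k - 2·6^k = 7·(2·6^k - 7^(k - 1)) - 2·6^k = 2·6^(k + 1) - 7^k = 2·6^(k+1) - 7^((k+1) - 1),
which is the claimed formula at r = k+1.
By induction, the statement is established for all r ≥ 1.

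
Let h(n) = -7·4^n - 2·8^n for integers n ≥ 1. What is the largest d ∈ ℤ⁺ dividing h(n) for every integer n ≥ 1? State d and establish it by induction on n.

Computing the first values: h(1) = -44 and h(2) = -240; gcd(-44, -240) = 4, so d ≤ 4.
We prove 4 | -7·4^n - 2·8^n for all n ≥ 1 by induction on n.
When n = 1: h(1) = -44 = 4·(-11), so 4 | h(1).
Inductive step: suppose the statement holds for some r ≥ 1, i.e. 4 | h(r). Then
h(r+1) − 8·h(r) = (-7·4^(r+1) - 2·8^(r+1)) − 8·(-7·4^r - 2·8^r) = (-7)·4^r·(4 − 8) = (28)·4^r. Since 4 | h(r) by the inductive hypothesis, 4 | 8·h(r); and 4 | 28 since 28 = 4·7. Therefore 4 | h(r+1).
By induction, the statement is established for all n ≥ 1.
Therefore the largest such d is 4.

d = 4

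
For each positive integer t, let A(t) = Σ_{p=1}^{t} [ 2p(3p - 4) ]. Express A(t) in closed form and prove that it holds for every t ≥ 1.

A(t) = t(t + 1)(2t - 3)

We claim A(t) = t(t + 1)(2t - 3) for all t ≥ 1.
When t = 1: A(1) = -2, and the closed form gives -2. They agree.
For the inductive step, assume it holds for an arbitrary p ≥ 1, so A(p) = p(2p^2 - p - 3).
Then A(p+1) = A(p) + (2(p + 1)(3p - 1)) = (p(2p^2 - p - 3)) + (2(p + 1)(3p - 1)).
Simplifying, A(p+1) = (p + 1)(p + 2)(2p - 1) = (p+1)((p+1) + 1)(2(p+1) - 3),
which is the closed form with t = p+1.
By induction, the statement is established for all t ≥ 1.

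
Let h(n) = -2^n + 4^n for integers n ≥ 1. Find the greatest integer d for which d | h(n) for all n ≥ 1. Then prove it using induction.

d = 2

Computing the first values: h(1) = 2 and h(2) = 12; gcd(2, 12) = 2, so d ≤ 2.
We prove 2 | -2^n + 4^n for all n ≥ 1 by induction on n.
For the base case n = 1: h(1) = 2 = 2·(1), so 2 | h(1).
Suppose the result is true for n = m, i.e. 2 | h(m). Then
4^{m+1} − 2^{m+1} = 4·4^m − 2·2^m = 4·(4^m − 2^m) + (2)·2^m. The first term is divisible by 2 by the inductive hypothesis, and the second term (2)·2^m is divisible by 2 since 2 | 2. Hence 2 | h(m+1).
By the principle of mathematical induction, the result holds for all n ≥ 1.
Therefore the largest such d is 2.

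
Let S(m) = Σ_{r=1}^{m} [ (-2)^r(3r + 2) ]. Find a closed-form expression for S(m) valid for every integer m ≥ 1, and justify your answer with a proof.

S(m) = 2(-2)^m(m + 1) - 2

We claim S(m) = 2(-2)^m(m + 1) - 2 for all m ≥ 1.
Base case (m = 1): S(1) = -10, and the closed form gives -10. They agree.
Inductive step: assume the claim holds for m = r, so S(r) = 2(-2)^r(r + 1) - 2.
Then S(r+1) = S(r) + ((-2)^(r + 1)(3r + 5)) = (2(-2)^r(r + 1) - 2) + ((-2)^(r + 1)(3r + 5)).
Simplifying, S(r+1) = -4(-2)^r·r - 8(-2)^r - 2 = 2(-2)^(r+1)((r+1) + 1) - 2,
which is the closed form with m = r+1.
This completes the induction.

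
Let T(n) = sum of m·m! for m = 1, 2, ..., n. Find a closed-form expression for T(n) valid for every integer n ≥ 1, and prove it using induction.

We claim T(n) = (n + 1)! - 1 for all n ≥ 1.
Base case (n = 1): T(1) = 1, and the closed form gives 1. They agree.
For the inductive step, assume it holds for an arbitrary m ≥ 1, so T(m) = (m + 1)! - 1.
Then T(m+1) = T(m) + ((m + 1)(m + 1)!) = ((m + 1)! - 1) + ((m + 1)(m + 1)!).
Simplifying, T(m+1) = ((m+1) + 1)! - 1,
which is the closed form with n = m+1.
This completes the induction.

T(n) = (n + 1)! - 1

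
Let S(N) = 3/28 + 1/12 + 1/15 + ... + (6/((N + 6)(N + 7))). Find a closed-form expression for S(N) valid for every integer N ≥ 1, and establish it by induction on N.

We claim S(N) = 6N/(7(N + 7)) for all N ≥ 1.
For the base case N = 1: S(1) = 3/28, and the closed form gives 3/28. They agree.
For the inductive step, assume it holds for an arbitrary j ≥ 1, so S(j) = 6j/(7(j + 7)).
Then S(j+1) = S(j) + (6/((j + 7)(j + 8))) = (6j/(7(j + 7))) + (6/((j + 7)(j + 8))).
Simplifying, S(j+1) = 6(j + 1)/(7(j + 8)) = 6(j+1)/(7((j+1) + 7)),
which is the closed form with N = j+1.
By induction, the statement is established for all N ≥ 1.

S(N) = 6N/(7(N + 7))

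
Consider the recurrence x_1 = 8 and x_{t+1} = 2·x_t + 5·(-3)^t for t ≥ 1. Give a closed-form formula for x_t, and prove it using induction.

x_t = -(-3)^t + 5·2^(t - 1)

Computing the first terms: x_1 = 8, x_2 = 1, x_3 = 47. This suggests x_t = -(-3)^t + 5·2^(t - 1).
Base case (t = 1): the formula gives 8 = 8 = x_1.
Inductive step: suppose the statement holds for some k ≥ 1, so x_k = -(-3)^k + 5·2^(k - 1).
Then x_{k+1} = 2·x_k + 5·(-3)^k = 2·(-(-3)^k + 5·2^(k - 1)) + 5·(-3)^k = -(-3)^(k + 1) + 5·2^k = -(-3)^(k+1) + 5·2^((k+1) - 1),
which is the claimed formula at t = k+1.
By induction, the statement is established for all t ≥ 1.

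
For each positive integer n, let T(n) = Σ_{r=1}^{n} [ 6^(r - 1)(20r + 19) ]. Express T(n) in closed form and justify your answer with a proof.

T(n) = 6^n(4n + 3) - 3

We claim T(n) = 6^n(4n + 3) - 3 for all n ≥ 1.
For the base case n = 1: T(1) = 39, and the closed form gives 39. They agree.
Suppose the result is true for n = r, so T(r) = 6^r(4r + 3) - 3.
Then T(r+1) = T(r) + (6^r(20r + 39)) = (6^r(4r + 3) - 3) + (6^r(20r + 39)).
Simplifying, T(r+1) = 24·6^r·r + 42·6^r - 3 = 6^(r+1)(4(r+1) + 3) - 3,
which is the closed form with n = r+1.
Hence, by induction on n, the claim holds for every n ≥ 1.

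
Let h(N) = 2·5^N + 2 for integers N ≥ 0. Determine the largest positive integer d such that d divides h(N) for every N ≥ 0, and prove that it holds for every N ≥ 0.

Computing the first values: h(0) = 4 and h(1) = 12; gcd(4, 12) = 4, so d ≤ 4.
We prove 4 | 2·5^N + 2 for all N ≥ 0 by induction on N.
Base step (N = 0): h(0) = 4 = 4·(1), so 4 | h(0).
Suppose the result is true for N = k, i.e. 4 | h(k). Then
h(k+1) = 2·5^(k+1) + 2 = 5·(2·5^k + 2) - 8 = 5·h(k) - 8. The first term is divisible by 4 by the inductive hypothesis, and -8 is divisible by 4. Hence 4 | h(k+1).
By the principle of mathematical induction, the result holds for all N ≥ 0.
Therefore the largest such d is 4.

d = 4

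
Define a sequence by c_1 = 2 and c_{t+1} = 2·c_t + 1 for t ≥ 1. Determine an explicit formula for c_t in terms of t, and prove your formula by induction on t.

Computing the first terms: c_1 = 2, c_2 = 5, c_3 = 11. This suggests c_t = 3·2^(t - 1) - 1.
Base step (t = 1): the formula gives 2 = 2 = c_1.
Suppose the result is true for t = r, so c_r = 3·2^(r - 1) - 1.
Then c_{r+1} = 2·c_r + 1 = 2·(3·2^(r - 1) - 1) + 1 = 3·2^r - 1 = 3·2^((r+1) - 1) - 1,
which is the claimed formula at t = r+1.
By induction, the statement is established for all t ≥ 1.

c_t = 3·2^(t - 1) - 1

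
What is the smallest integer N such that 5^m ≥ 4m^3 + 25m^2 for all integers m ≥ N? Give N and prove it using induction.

At m = 4: 625 < 656, so the inequality fails and N ≥ 5. We prove 5^m ≥ 4m^3 + 25m^2 for all m ≥ 5.
When m = 5: 5^m = 3125 and 4m^3 + 25m^2 = 1125, so 3125 ≥ 1125.
Suppose the result is true for m = p, so 5^p ≥ 4p^3 + 25p^2.
Then 5^(p + 1) = 5·(5^p) ≥ 5·(4p^3 + 25p^2).
Also, for p ≥ 5 we have 5·(4p^3 + 25p^2) ≥ 4(p+1)^3 + 25(p+1)^2, since 5·(4p^3 + 25p^2) − (4(p+1)^3 + 25(p+1)^2) = 16p^3 + 88p^2 - 62p - 29, which is nonnegative for all p ≥ 5.
Combining, 5^(p + 1) ≥ 4(p+1)^3 + 25(p+1)^2.
Hence, by induction on m, the claim holds for every m ≥ 5.
Hence the smallest such N is 5.

N = 5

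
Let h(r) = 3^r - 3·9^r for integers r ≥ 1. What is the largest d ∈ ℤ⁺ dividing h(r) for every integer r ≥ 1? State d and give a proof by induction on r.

Computing the first values: h(1) = -24 and h(2) = -234; gcd(-24, -234) = 6, so d ≤ 6.
We prove 6 | 3^r - 3·9^r for all r ≥ 1 by induction on r.
Base case (r = 1): h(1) = -24 = 6·(-4), so 6 | h(1).
For the inductive step, assume it holds for an arbitrary k ≥ 1, i.e. 6 | h(k). Then
h(k+1) − 9·h(k) = (3^(k+1) - 3·9^(k+1)) − 9·(3^k - 3·9^k) = (1)·3^k·(3 − 9) = (-6)·3^k. Since 6 | h(k) by the inductive hypothesis, 6 | 9·h(k); and 6 | -6 since -6 = 6·-1. Therefore 6 | h(k+1).
Hence, by induction on r, the claim holds for every r ≥ 1.
Therefore the largest such d is 6.

d = 6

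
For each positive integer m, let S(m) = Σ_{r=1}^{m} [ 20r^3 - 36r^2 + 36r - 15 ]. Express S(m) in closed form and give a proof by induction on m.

S(m) = m(5m^3 - 2m^2 + 5m - 3)

We claim S(m) = m(5m^3 - 2m^2 + 5m - 3) for all m ≥ 1.
Base step (m = 1): S(1) = 5, and the closed form gives 5. They agree.
Inductive step: suppose the statement holds for some r ≥ 1, so S(r) = r(5r^3 - 2r^2 + 5r - 3).
Then S(r+1) = S(r) + (20r^3 + 24r^2 + 24r + 5) = (r(5r^3 - 2r^2 + 5r - 3)) + (20r^3 + 24r^2 + 24r + 5).
Simplifying, S(r+1) = (r + 1)(5r^3 + 13r^2 + 16r + 5) = (r+1)(5(r+1)^3 - 2(r+1)^2 + 5(r+1) - 3),
which is the closed form with m = r+1.
By induction, the statement is established for all m ≥ 1.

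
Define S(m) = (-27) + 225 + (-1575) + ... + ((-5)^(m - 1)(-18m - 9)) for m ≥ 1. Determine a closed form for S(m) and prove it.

We claim S(m) = (-5)^m(3m + 2) - 2 for all m ≥ 1.
Base step (m = 1): S(1) = -27, and the closed form gives -27. They agree.
Suppose the result is true for m = k, so S(k) = (-5)^k(3k + 2) - 2.
Then S(k+1) = S(k) + ((-5)^k(-18k - 27)) = ((-5)^k(3k + 2) - 2) + ((-5)^k(-18k - 27)).
Simplifying, S(k+1) = -15(-5)^k·k - 25(-5)^k - 2 = (-5)^(k+1)(3(k+1) + 2) - 2,
which is the closed form with m = k+1.
By the principle of mathematical induction, the result holds for all m ≥ 1.

S(m) = (-5)^m(3m + 2) - 2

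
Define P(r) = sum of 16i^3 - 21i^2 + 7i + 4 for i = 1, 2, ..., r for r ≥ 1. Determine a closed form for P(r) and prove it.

We claim P(r) = r(4r^3 + r^2 - 3r + 4) for all r ≥ 1.
For the base case r = 1: P(1) = 6, and the closed form gives 6. They agree.
For the inductive step, assume it holds for an arbitrary i ≥ 1, so P(i) = i(4i^3 + i^2 - 3i + 4).
Then P(i+1) = P(i) + (16i^3 + 27i^2 + 13i + 6) = (i(4i^3 + i^2 - 3i + 4)) + (16i^3 + 27i^2 + 13i + 6).
Simplifying, P(i+1) = (i + 1)(4i^3 + 13i^2 + 11i + 6) = (i+1)(4(i+1)^3 + (i+1)^2 - 3(i+1) + 4),
which is the closed form with r = i+1.
By the principle of mathematical induction, the result holds for all r ≥ 1.

P(r) = r(4r^3 + r^2 - 3r + 4)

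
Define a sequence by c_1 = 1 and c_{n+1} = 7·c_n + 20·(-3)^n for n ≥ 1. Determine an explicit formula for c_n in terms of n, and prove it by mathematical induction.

Computing the first terms: c_1 = 1, c_2 = -53, c_3 = -191. This suggests c_n = -2(-3)^n - 5·7^(n - 1).
When n = 1: the formula gives 1 = 1 = c_1.
For the inductive step, assume it holds for an arbitrary r ≥ 1, so c_r = -2(-3)^r - 5·7^(r - 1).
Then c_{r+1} = 7·c_r + 20·(-3)^r = 7·(-2(-3)^r - 5·7^(r - 1)) + 20·(-3)^r = -2(-3)^(r + 1) - 5·7^r = -2(-3)^(r+1) - 5·7^((r+1) - 1),
which is the claimed formula at n = r+1.
This completes the induction.

c_n = -2(-3)^n - 5·7^(n - 1)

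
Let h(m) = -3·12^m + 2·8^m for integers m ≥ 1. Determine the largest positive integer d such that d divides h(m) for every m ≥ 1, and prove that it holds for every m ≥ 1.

Computing the first values: h(1) = -20 and h(2) = -304; gcd(-20, -304) = 4, so d ≤ 4.
We prove 4 | -3·12^m + 2·8^m for all m ≥ 1 by induction on m.
Base step (m = 1): h(1) = -20 = 4·(-5), so 4 | h(1).
For the inductive step, assume it holds for an arbitrary k ≥ 1, i.e. 4 | h(k). Then
h(k+1) − 12·h(k) = (-3·12^(k+1) + 2·8^(k+1)) − 12·(-3·12^k + 2·8^k) = (2)·8^k·(8 − 12) = (-8)·8^k. Since 4 | h(k) by the inductive hypothesis, 4 | 12·h(k); and 4 | -8 since -8 = 4·-2. Therefore 4 | h(k+1).
By induction, the statement is established for all m ≥ 1.
Therefore the largest such d is 4.

d = 4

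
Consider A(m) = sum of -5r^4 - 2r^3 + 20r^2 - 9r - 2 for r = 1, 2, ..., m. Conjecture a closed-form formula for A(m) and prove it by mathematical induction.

A(m) = -m(m^4 + 3m^3 - 4m^2 - 5m + 3)

We claim A(m) = -m(m^4 + 3m^3 - 4m^2 - 5m + 3) for all m ≥ 1.
Base step (m = 1): A(1) = 2, and the closed form gives 2. They agree.
Suppose the result is true for m = r, so A(r) = r(-r^4 - 3r^3 + 4r^2 + 5r - 3).
Then A(r+1) = A(r) + (-5r^4 - 22r^3 - 16r^2 + 5r + 2) = (r(-r^4 - 3r^3 + 4r^2 + 5r - 3)) + (-5r^4 - 22r^3 - 16r^2 + 5r + 2).
Simplifying, A(r+1) = -(r + 1)(r^4 + 7r^3 + 11r^2 - 2) = -(r+1)((r+1)^4 + 3(r+1)^3 - 4(r+1)^2 - 5(r+1) + 3),
which is the closed form with m = r+1.
This completes the induction.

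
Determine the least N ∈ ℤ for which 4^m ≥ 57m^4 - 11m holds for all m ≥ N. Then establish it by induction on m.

At m = 9: 262144 < 373878, so the inequality fails and N ≥ 10. We prove 4^m ≥ 57m^4 - 11m for all m ≥ 10.
Base step (m = 10): 4^m = 1048576 and 57m^4 - 11m = 569890, so 1048576 ≥ 569890.
Suppose the result is true for m = p, so 4^p ≥ 57p^4 - 11p.
Then 4^(p + 1) = 4·(4^p) ≥ 4·(57p^4 - 11p).
Also, for p ≥ 10 we have 4·(57p^4 - 11p) ≥ 57(p+1)^4 - 11(p+1), since 4·(57p^4 - 11p) − (57(p+1)^4 - 11(p+1)) = 171p^4 - 228p^3 - 342p^2 - 261p - 46, which is nonnegative for all p ≥ 10.
Combining, 4^(p + 1) ≥ 57(p+1)^4 - 11(p+1).
By induction, the statement is established for all m ≥ 10.
Hence the smallest such N is 10.

N = 10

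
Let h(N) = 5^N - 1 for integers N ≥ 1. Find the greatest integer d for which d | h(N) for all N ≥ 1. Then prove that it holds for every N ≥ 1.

d = 4

Computing the first values: h(1) = 4 and h(2) = 24; gcd(4, 24) = 4, so d ≤ 4.
We prove 4 | 5^N - 1 for all N ≥ 1 by induction on N.
Base case (N = 1): h(1) = 4 = 4·(1), so 4 | h(1).
For the inductive step, assume it holds for an arbitrary r ≥ 1, i.e. 4 | h(r). Then
5^{r+1} − 1^{r+1} = 5·5^r − 1·1^r = 5·(5^r − 1^r) + (4)·1^r. The first term is divisible by 4 by the inductive hypothesis, and the second term (4)·1^r is divisible by 4 since 4 | 4. Hence 4 | h(r+1).
By induction, the statement is established for all N ≥ 1.
Therefore the largest such d is 4.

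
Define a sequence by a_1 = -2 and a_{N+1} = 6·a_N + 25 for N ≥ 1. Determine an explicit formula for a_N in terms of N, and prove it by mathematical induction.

a_N = 3·6^(N - 1) - 5

Computing the first terms: a_1 = -2, a_2 = 13, a_3 = 103. This suggests a_N = 3·6^(N - 1) - 5.
Base case (N = 1): the formula gives -2 = -2 = a_1.
Inductive step: assume the claim holds for N = k, so a_k = 3·6^(k - 1) - 5.
Then a_{k+1} = 6·a_k + 25 = 6·(3·6^(k - 1) - 5) + 25 = 3·6^k - 5 = 3·6^((k+1) - 1) - 5,
which is the claimed formula at N = k+1.
By the principle of mathematical induction, the result holds for all N ≥ 1.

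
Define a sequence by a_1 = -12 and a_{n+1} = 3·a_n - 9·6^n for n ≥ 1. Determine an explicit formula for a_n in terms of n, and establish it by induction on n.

a_n = 2·3^n - 3·6^n

Computing the first terms: a_1 = -12, a_2 = -90, a_3 = -594. This suggests a_n = 2·3^n - 3·6^n.
Base case (n = 1): the formula gives -12 = -12 = a_1.
Inductive step: suppose the statement holds for some r ≥ 1, so a_r = 2·3^r - 3·6^r.
Then a_{r+1} = 3·a_r - 9·6^r = 3·(2·3^r - 3·6^r) - 9·6^r = 2·3^(r + 1) - 3·6^(r + 1),
which is the claimed formula at n = r+1.
Hence, by induction on n, the claim holds for every n ≥ 1.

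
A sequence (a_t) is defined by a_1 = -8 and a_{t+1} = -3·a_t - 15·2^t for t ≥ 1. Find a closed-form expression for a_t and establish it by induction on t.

a_t = -2(-3)^(t - 1) - 3·2^t

Computing the first terms: a_1 = -8, a_2 = -6, a_3 = -42. This suggests a_t = -2(-3)^(t - 1) - 3·2^t.
Base case (t = 1): the formula gives -8 = -8 = a_1.
Inductive step: suppose the statement holds for some r ≥ 1, so a_r = -2(-3)^(r - 1) - 3·2^r.
Then a_{r+1} = -3·a_r - 15·2^r = -3·(-2(-3)^(r - 1) - 3·2^r) - 15·2^r = -2(-3)^r - 3·2^(r + 1) = -2(-3)^((r+1) - 1) - 3·2^(r+1),
which is the claimed formula at t = r+1.
Hence, by induction on t, the claim holds for every t ≥ 1.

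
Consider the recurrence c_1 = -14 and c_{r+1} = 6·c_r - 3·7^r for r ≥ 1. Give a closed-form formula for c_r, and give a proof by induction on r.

Computing the first terms: c_1 = -14, c_2 = -105, c_3 = -777. This suggests c_r = 7·6^(r - 1) - 3·7^r.
When r = 1: the formula gives -14 = -14 = c_1.
For the inductive step, assume it holds for an arbitrary m ≥ 1, so c_m = 7·6^(m - 1) - 3·7^m.
Then c_{m+1} = 6·c_m - 3·7^m = 6·(7·6^(m - 1) - 3·7^m) - 3·7^m = 7·6^m - 3·7^(m + 1) = 7·6^((m+1) - 1) - 3·7^(m+1),
which is the claimed formula at r = m+1.
By the principle of mathematical induction, the result holds for all r ≥ 1.

c_r = 7·6^(r - 1) - 3·7^r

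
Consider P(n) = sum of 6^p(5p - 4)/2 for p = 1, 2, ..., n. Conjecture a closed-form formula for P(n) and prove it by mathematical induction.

P(n) = 3·6^n(n - 1) + 3

We claim P(n) = 3·6^n(n - 1) + 3 for all n ≥ 1.
When n = 1: P(1) = 3, and the closed form gives 3. They agree.
Inductive step: suppose the statement holds for some p ≥ 1, so P(p) = 3·6^p(p - 1) + 3.
Then P(p+1) = P(p) + (6^p(15p + 3)) = (3·6^p(p - 1) + 3) + (6^p(15p + 3)).
Simplifying, P(p+1) = 18·6^p·p + 3 = 3·6^(p+1)((p+1) - 1) + 3,
which is the closed form with n = p+1.
By the principle of mathematical induction, the result holds for all n ≥ 1.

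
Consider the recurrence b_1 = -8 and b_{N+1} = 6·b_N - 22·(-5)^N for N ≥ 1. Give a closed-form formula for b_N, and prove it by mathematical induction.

b_N = 2(-5)^N + 2·6^(N - 1)

Computing the first terms: b_1 = -8, b_2 = 62, b_3 = -178. This suggests b_N = 2(-5)^N + 2·6^(N - 1).
Base step (N = 1): the formula gives -8 = -8 = b_1.
For the inductive step, assume it holds for an arbitrary k ≥ 1, so b_k = 2(-5)^k + 2·6^(k - 1).
Then b_{k+1} = 6·b_k - 22·(-5)^k = 6·(2(-5)^k + 2·6^(k - 1)) - 22·(-5)^k = 2(-5)^(k + 1) + 2·6^k = 2(-5)^(k+1) + 2·6^((k+1) - 1),
which is the claimed formula at N = k+1.
By the principle of mathematical induction, the result holds for all N ≥ 1.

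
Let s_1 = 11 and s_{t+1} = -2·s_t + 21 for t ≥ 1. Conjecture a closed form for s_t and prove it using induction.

s_t = (-2)^(t + 1) + 7

Computing the first terms: s_1 = 11, s_2 = -1, s_3 = 23. This suggests s_t = (-2)^(t + 1) + 7.
For the base case t = 1: the formula gives 11 = 11 = s_1.
Inductive step: assume the claim holds for t = i, so s_i = (-2)^(i + 1) + 7.
Then s_{i+1} = -2·s_i + 21 = -2·((-2)^(i + 1) + 7) + 21 = (-2)^(i + 2) + 7 = (-2)^((i+1) + 1) + 7,
which is the claimed formula at t = i+1.
Hence, by induction on t, the claim holds for every t ≥ 1.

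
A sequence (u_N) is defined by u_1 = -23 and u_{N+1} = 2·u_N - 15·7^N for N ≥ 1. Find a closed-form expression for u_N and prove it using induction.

Computing the first terms: u_1 = -23, u_2 = -151, u_3 = -1037. This suggests u_N = -2^N - 3·7^N.
For the base case N = 1: the formula gives -23 = -23 = u_1.
Inductive step: suppose the statement holds for some p ≥ 1, so u_p = -2^p - 3·7^p.
Then u_{p+1} = 2·u_p - 15·7^p = 2·(-2^p - 3·7^p) - 15·7^p = -2^(p + 1) - 3·7^(p + 1),
which is the claimed formula at N = p+1.
By the principle of mathematical induction, the result holds for all N ≥ 1.

u_N = -2^N - 3·7^N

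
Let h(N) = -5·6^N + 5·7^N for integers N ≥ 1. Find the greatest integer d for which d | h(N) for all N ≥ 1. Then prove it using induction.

d = 5

Computing the first values: h(1) = 5 and h(2) = 65; gcd(5, 65) = 5, so d ≤ 5.
We prove 5 | -5·6^N + 5·7^N for all N ≥ 1 by induction on N.
When N = 1: h(1) = 5 = 5·(1), so 5 | h(1).
Suppose the result is true for N = m, i.e. 5 | h(m). Then
h(m+1) − 7·h(m) = (-5·6^(m+1) + 5·7^(m+1)) − 7·(-5·6^m + 5·7^m) = (-5)·6^m·(6 − 7) = (5)·6^m. Since 5 | h(m) by the inductive hypothesis, 5 | 7·h(m); and 5 | 5 since 5 = 5·1. Therefore 5 | h(m+1).
This completes the induction.
Therefore the largest such d is 5.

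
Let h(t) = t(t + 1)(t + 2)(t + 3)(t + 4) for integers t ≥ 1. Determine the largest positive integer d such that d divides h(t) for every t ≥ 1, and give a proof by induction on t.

d = 120

Computing the first values: h(1) = 120 and h(2) = 720; gcd(120, 720) = 120, so d ≤ 120.
We prove 120 | t(t + 1)(t + 2)(t + 3)(t + 4) for all t ≥ 1 by induction on t.
For the base case t = 1: h(1) = 120 = 120·(1), so 120 | h(1).
Inductive step: suppose the statement holds for some p ≥ 1, i.e. 120 | h(p). Then
h(p+1) − h(p) = (p+1)·(p+2)·(p+3)·(p+4)·(p+5) − p·(p+1)·(p+2)·(p+3)·(p+4) = (p+1)·(p+2)·(p+3)·(p+4)·[(p+5) − p] = 5·(p+1)·(p+2)·(p+3)·(p+4). The product of 4 consecutive integers is divisible by (4)! = 24, so h(p+1) − h(p) is divisible by 5·24 = 120. By the inductive hypothesis 120 | h(p), hence 120 | h(p+1).
By the principle of mathematical induction, the result holds for all t ≥ 1.
Therefore the largest such d is 120.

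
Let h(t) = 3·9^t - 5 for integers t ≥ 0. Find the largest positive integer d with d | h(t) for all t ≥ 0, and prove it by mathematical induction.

Computing the first values: h(0) = -2 and h(1) = 22; gcd(-2, 22) = 2, so d ≤ 2.
We prove 2 | 3·9^t - 5 for all t ≥ 0 by induction on t.
For the base case t = 0: h(0) = -2 = 2·(-1), so 2 | h(0).
Inductive step: assume the claim holds for t = p, i.e. 2 | h(p). Then
h(p+1) = 3·9^(p+1) - 5 = 9·(3·9^p - 5) + 40 = 9·h(p) + 40. The first term is divisible by 2 by the inductive hypothesis, and 40 is divisible by 2. Hence 2 | h(p+1).
By induction, the statement is established for all t ≥ 0.
Therefore the largest such d is 2.

d = 2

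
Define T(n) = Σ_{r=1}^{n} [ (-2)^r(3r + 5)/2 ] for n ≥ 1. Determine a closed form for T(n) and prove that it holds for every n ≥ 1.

T(n) = (-2)^n(n + 2) - 2

We claim T(n) = (-2)^n(n + 2) - 2 for all n ≥ 1.
When n = 1: T(1) = -8, and the closed form gives -8. They agree.
Suppose the result is true for n = r, so T(r) = (-2)^r(r + 2) - 2.
Then T(r+1) = T(r) + ((-2)^r(-3r - 8)) = ((-2)^r(r + 2) - 2) + ((-2)^r(-3r - 8)).
Simplifying, T(r+1) = -2(-2)^r·r - 6(-2)^r - 2 = (-2)^(r+1)((r+1) + 2) - 2,
which is the closed form with n = r+1.
This completes the induction.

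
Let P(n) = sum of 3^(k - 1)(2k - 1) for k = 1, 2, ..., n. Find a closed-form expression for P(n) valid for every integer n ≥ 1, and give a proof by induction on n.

P(n) = 3^n(n - 1) + 1

We claim P(n) = 3^n(n - 1) + 1 for all n ≥ 1.
Base step (n = 1): P(1) = 1, and the closed form gives 1. They agree.
Inductive step: assume the claim holds for n = k, so P(k) = 3^k(k - 1) + 1.
Then P(k+1) = P(k) + (3^k(2k + 1)) = (3^k(k - 1) + 1) + (3^k(2k + 1)).
Simplifying, P(k+1) = 3^(k + 1)k + 1 = 3^(k+1)((k+1) - 1) + 1,
which is the closed form with n = k+1.
Hence, by induction on n, the claim holds for every n ≥ 1.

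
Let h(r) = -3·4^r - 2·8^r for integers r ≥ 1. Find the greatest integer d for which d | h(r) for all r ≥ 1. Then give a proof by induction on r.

d = 4

Computing the first values: h(1) = -28 and h(2) = -176; gcd(-28, -176) = 4, so d ≤ 4.
We prove 4 | -3·4^r - 2·8^r for all r ≥ 1 by induction on r.
Base step (r = 1): h(1) = -28 = 4·(-7), so 4 | h(1).
Inductive step: suppose the statement holds for some i ≥ 1, i.e. 4 | h(i). Then
h(i+1) − 8·h(i) = (-3·4^(i+1) - 2·8^(i+1)) − 8·(-3·4^i - 2·8^i) = (-3)·4^i·(4 − 8) = (12)·4^i. Since 4 | h(i) by the inductive hypothesis, 4 | 8·h(i); and 4 | 12 since 12 = 4·3. Therefore 4 | h(i+1).
By induction, the statement is established for all r ≥ 1.
Therefore the largest such d is 4.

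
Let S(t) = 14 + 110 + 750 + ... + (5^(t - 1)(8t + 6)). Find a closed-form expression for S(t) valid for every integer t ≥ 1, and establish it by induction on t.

We claim S(t) = 5^t(2t + 1) - 1 for all t ≥ 1.
When t = 1: S(1) = 14, and the closed form gives 14. They agree.
Suppose the result is true for t = j, so S(j) = 5^j(2j + 1) - 1.
Then S(j+1) = S(j) + (5^j(8j + 14)) = (5^j(2j + 1) - 1) + (5^j(8j + 14)).
Simplifying, S(j+1) = 10·5^j·j + 15·5^j - 1 = 5^(j+1)(2(j+1) + 1) - 1,
which is the closed form with t = j+1.
This completes the induction.

S(t) = 5^t(2t + 1) - 1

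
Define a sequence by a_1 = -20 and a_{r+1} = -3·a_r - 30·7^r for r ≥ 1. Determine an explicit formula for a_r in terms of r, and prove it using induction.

Computing the first terms: a_1 = -20, a_2 = -150, a_3 = -1020. This suggests a_r = (-3)^(r - 1) - 3·7^r.
When r = 1: the formula gives -20 = -20 = a_1.
Suppose the result is true for r = m, so a_m = (-3)^(m - 1) - 3·7^m.
Then a_{m+1} = -3·a_m - 30·7^m = -3·((-3)^(m - 1) - 3·7^m) - 30·7^m = (-3)^m - 3·7^(m + 1) = (-3)^((m+1) - 1) - 3·7^(m+1),
which is the claimed formula at r = m+1.
Hence, by induction on r, the claim holds for every r ≥ 1.

a_r = (-3)^(r - 1) - 3·7^r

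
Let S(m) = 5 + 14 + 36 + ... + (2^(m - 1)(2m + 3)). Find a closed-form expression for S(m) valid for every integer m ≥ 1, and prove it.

S(m) = 2^m(2m + 1) - 1

We claim S(m) = 2^m(2m + 1) - 1 for all m ≥ 1.
Base step (m = 1): S(1) = 5, and the closed form gives 5. They agree.
Inductive step: suppose the statement holds for some j ≥ 1, so S(j) = 2^j(2j + 1) - 1.
Then S(j+1) = S(j) + (2^j(2j + 5)) = (2^j(2j + 1) - 1) + (2^j(2j + 5)).
Simplifying, S(j+1) = 4·2^j·j + 6·2^j - 1 = 2^(j+1)(2(j+1) + 1) - 1,
which is the closed form with m = j+1.
Hence, by induction on m, the claim holds for every m ≥ 1.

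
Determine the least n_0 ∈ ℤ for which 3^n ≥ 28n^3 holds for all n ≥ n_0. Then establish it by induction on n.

n_0 = 10

At n = 9: 19683 < 20412, so the inequality fails and n_0 ≥ 10. We prove 3^n ≥ 28n^3 for all n ≥ 10.
When n = 10: 3^n = 59049 and 28n^3 = 28000, so 59049 ≥ 28000.
Inductive step: assume the claim holds for n = j, so 3^j ≥ 28j^3.
Then 3^(j + 1) = 3·(3^j) ≥ 3·(28j^3).
Also, for j ≥ 10 we have 3·(28j^3) ≥ 28(j+1)^3, since 3 ≥ (1 + 1/j)^3 for all j ≥ 10.
Combining, 3^(j + 1) ≥ 28(j+1)^3.
Hence, by induction on n, the claim holds for every n ≥ 10.
Hence the smallest such n_0 is 10.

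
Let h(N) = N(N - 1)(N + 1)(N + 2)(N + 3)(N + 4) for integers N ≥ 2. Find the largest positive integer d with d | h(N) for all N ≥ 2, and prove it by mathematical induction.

Computing the first values: h(2) = 720 and h(3) = 5040; gcd(720, 5040) = 720, so d ≤ 720.
We prove 720 | N(N - 1)(N + 1)(N + 2)(N + 3)(N + 4) for all N ≥ 2 by induction on N.
Base step (N = 2): h(2) = 720 = 720·(1), so 720 | h(2).
Suppose the result is true for N = j, i.e. 720 | h(j). Then
h(j+1) − h(j) = j·(j+1)·(j+2)·(j+3)·(j+4)·(j+5) − (j-1)·j·(j+1)·(j+2)·(j+3)·(j+4) = j·(j+1)·(j+2)·(j+3)·(j+4)·[(j+5) − (j-1)] = 6·j·(j+1)·(j+2)·(j+3)·(j+4). The product of 5 consecutive integers is divisible by (5)! = 120, so h(j+1) − h(j) is divisible by 6·120 = 720. By the inductive hypothesis 720 | h(j), hence 720 | h(j+1).
By the principle of mathematical induction, the result holds for all N ≥ 2.
Therefore the largest such d is 720.

d = 720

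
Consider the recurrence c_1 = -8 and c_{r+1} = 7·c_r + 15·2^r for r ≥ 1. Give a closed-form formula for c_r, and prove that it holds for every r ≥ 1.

Computing the first terms: c_1 = -8, c_2 = -26, c_3 = -122. This suggests c_r = -3·2^r - 2·7^(r - 1).
Base case (r = 1): the formula gives -8 = -8 = c_1.
For the inductive step, assume it holds for an arbitrary i ≥ 1, so c_i = -3·2^i - 2·7^(i - 1).
Then c_{i+1} = 7·c_i + 15·2^i = 7·(-3·2^i - 2·7^(i - 1)) + 15·2^i = -3·2^(i + 1) - 2·7^i = -3·2^(i+1) - 2·7^((i+1) - 1),
which is the claimed formula at r = i+1.
This completes the induction.

c_r = -3·2^r - 2·7^(r - 1)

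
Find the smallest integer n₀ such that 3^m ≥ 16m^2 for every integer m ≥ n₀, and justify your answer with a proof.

At m = 5: 243 < 400, so the inequality fails and n₀ ≥ 6. We prove 3^m ≥ 16m^2 for all m ≥ 6.
When m = 6: 3^m = 729 and 16m^2 = 576, so 729 ≥ 576.
Suppose the result is true for m = p, so 3^p ≥ 16p^2.
Then 3^(p + 1) = 3·(3^p) ≥ 3·(16p^2).
Also, for p ≥ 6 we have 3·(16p^2) ≥ 16(p+1)^2, since 3 ≥ (1 + 1/p)^2 for all p ≥ 6.
Combining, 3^(p + 1) ≥ 16(p+1)^2.
Hence, by induction on m, the claim holds for every m ≥ 6.
Hence the smallest such n₀ is 6.

n₀ = 6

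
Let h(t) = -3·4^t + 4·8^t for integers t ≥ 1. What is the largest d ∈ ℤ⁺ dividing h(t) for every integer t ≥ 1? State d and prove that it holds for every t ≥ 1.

d = 4

Computing the first values: h(1) = 20 and h(2) = 208; gcd(20, 208) = 4, so d ≤ 4.
We prove 4 | -3·4^t + 4·8^t for all t ≥ 1 by induction on t.
Base case (t = 1): h(1) = 20 = 4·(5), so 4 | h(1).
Inductive step: assume the claim holds for t = j, i.e. 4 | h(j). Then
h(j+1) − 8·h(j) = (-3·4^(j+1) + 4·8^(j+1)) − 8·(-3·4^j + 4·8^j) = (-3)·4^j·(4 − 8) = (12)·4^j. Since 4 | h(j) by the inductive hypothesis, 4 | 8·h(j); and 4 | 12 since 12 = 4·3. Therefore 4 | h(j+1).
Hence, by induction on t, the claim holds for every t ≥ 1.
Therefore the largest such d is 4.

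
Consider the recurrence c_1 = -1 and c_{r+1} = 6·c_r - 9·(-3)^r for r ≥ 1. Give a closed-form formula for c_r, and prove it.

c_r = (-3)^r + 2·6^(r - 1)

Computing the first terms: c_1 = -1, c_2 = 21, c_3 = 45. This suggests c_r = (-3)^r + 2·6^(r - 1).
Base case (r = 1): the formula gives -1 = -1 = c_1.
Suppose the result is true for r = m, so c_m = (-3)^m + 2·6^(m - 1).
Then c_{m+1} = 6·c_m - 9·(-3)^m = 6·((-3)^m + 2·6^(m - 1)) - 9·(-3)^m = (-3)^(m + 1) + 2·6^m = (-3)^(m+1) + 2·6^((m+1) - 1),
which is the claimed formula at r = m+1.
This completes the induction.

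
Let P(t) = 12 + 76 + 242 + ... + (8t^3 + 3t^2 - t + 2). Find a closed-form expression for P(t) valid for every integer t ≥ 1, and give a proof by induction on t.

We claim P(t) = t(t + 2)(2t^2 + t + 1) for all t ≥ 1.
When t = 1: P(1) = 12, and the closed form gives 12. They agree.
Inductive step: suppose the statement holds for some j ≥ 1, so P(j) = j(2j^3 + 5j^2 + 3j + 2).
Then P(j+1) = P(j) + (8j^3 + 27j^2 + 29j + 12) = (j(2j^3 + 5j^2 + 3j + 2)) + (8j^3 + 27j^2 + 29j + 12).
Simplifying, P(j+1) = (j + 1)(j + 3)(2j^2 + 5j + 4) = (j+1)((j+1) + 2)(2(j+1)^2 + (j+1) + 1),
which is the closed form with t = j+1.
By induction, the statement is established for all t ≥ 1.

P(t) = t(t + 2)(2t^2 + t + 1)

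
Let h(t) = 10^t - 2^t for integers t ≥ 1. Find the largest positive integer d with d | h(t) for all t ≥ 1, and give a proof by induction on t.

Computing the first values: h(1) = 8 and h(2) = 96; gcd(8, 96) = 8, so d ≤ 8.
We prove 8 | 10^t - 2^t for all t ≥ 1 by induction on t.
Base step (t = 1): h(1) = 8 = 8·(1), so 8 | h(1).
Suppose the result is true for t = i, i.e. 8 | h(i). Then
10^{i+1} − 2^{i+1} = 10·10^i − 2·2^i = 10·(10^i − 2^i) + (8)·2^i. The first term is divisible by 8 by the inductive hypothesis, and the second term (8)·2^i is divisible by 8 since 8 | 8. Hence 8 | h(i+1).
By induction, the statement is established for all t ≥ 1.
Therefore the largest such d is 8.

d = 8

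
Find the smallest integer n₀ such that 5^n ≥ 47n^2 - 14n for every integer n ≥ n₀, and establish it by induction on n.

n₀ = 5

At n = 4: 625 < 696, so the inequality fails and n₀ ≥ 5. We prove 5^n ≥ 47n^2 - 14n for all n ≥ 5.
Base case (n = 5): 5^n = 3125 and 47n^2 - 14n = 1105, so 3125 ≥ 1105.
Inductive step: suppose the statement holds for some r ≥ 5, so 5^r ≥ 47r^2 - 14r.
Then 5^(r + 1) = 5·(5^r) ≥ 5·(47r^2 - 14r).
Also, for r ≥ 5 we have 5·(47r^2 - 14r) ≥ 47(r+1)^2 - 14(r+1), since 5·(47r^2 - 14r) − (47(r+1)^2 - 14(r+1)) = 188r^2 - 150r - 33, which is nonnegative for all r ≥ 5.
Combining, 5^(r + 1) ≥ 47(r+1)^2 - 14(r+1).
This completes the induction.
Hence the smallest such n₀ is 5.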